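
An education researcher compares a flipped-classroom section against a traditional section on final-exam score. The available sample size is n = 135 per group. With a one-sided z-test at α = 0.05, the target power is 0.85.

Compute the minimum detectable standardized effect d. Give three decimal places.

Required noncentrality: δ = z_{0.05} + z_{0.15} = 1.645 + 1.036 = 2.681.
δ = d·√(n/2) ⇒ d = δ/√(n/2) = 2.681/√(135/2) = 0.3264.

d ≈ 0.326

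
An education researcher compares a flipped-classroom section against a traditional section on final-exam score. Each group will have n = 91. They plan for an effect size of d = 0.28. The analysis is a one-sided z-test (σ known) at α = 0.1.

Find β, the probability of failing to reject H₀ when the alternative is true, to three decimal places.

β ≈ 0.272

Noncentrality parameter: δ = d·√(n/2) = 0.28 × √(91/2) = 1.8887
Critical value for a one-sided test at α = 0.1: z_α = 1.282.
Power = P(Z > 1.282 − δ) = Φ(0.607) = 0.7281.
Type II error: β = 1 − power = 1 − 0.7281 = 0.2719.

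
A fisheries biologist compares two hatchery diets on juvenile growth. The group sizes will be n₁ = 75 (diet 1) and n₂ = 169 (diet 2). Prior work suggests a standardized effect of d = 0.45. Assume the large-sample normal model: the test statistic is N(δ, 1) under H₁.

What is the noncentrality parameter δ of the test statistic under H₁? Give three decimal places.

The noncentrality parameter scales effect size by the design's sample-size factor: δ = d / √(1/n₁ + 1/n₂) = 0.45 / √(1/75 + 1/169) = 3.2433

δ ≈ 3.243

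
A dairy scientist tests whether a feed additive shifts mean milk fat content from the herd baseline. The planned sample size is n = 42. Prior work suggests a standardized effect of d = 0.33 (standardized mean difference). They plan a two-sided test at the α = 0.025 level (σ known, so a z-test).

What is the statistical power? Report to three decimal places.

Power ≈ 0.459

Noncentrality parameter: δ = d·√n = 0.33 × √42 = 2.1386
Two-sided α = 0.025 → critical value z_{0.0125} = 2.241.
Power = Φ(δ − 2.241) + Φ(−δ − 2.241) = Φ(-0.103) + Φ(-4.380) = 0.4591 + 0.0000 = 0.4591.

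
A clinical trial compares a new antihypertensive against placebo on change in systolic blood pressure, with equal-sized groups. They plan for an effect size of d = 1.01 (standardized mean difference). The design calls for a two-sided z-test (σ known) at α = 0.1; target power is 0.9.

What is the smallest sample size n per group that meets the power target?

n = 17 per group

For power 0.9 need Φ(δ − z_{0.05}) = 0.9, so δ = z_{0.05} + z_{0.10} = 1.645 + 1.282 = 2.926.
(For δ > 0 the lower-tail rejection region contributes negligibly to power, so the one-term inversion is standard.)
δ = d·√(n/2) ⇒ n = 2(δ/d)² = 2 × (2.926 / 1.01)² = 16.79.
Rounding up, n = 17 per group.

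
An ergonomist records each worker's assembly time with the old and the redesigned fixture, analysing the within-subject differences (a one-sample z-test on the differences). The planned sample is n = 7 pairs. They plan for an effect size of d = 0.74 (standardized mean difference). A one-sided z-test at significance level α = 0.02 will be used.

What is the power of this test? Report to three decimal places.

Power ≈ 0.462

Noncentrality parameter: δ = d·√n = 0.74 × √7 = 1.9579
Critical value for a one-sided test at α = 0.02: z_α = 2.054.
Power = P(Z > 2.054 − δ) = Φ(-0.096) = 0.4618.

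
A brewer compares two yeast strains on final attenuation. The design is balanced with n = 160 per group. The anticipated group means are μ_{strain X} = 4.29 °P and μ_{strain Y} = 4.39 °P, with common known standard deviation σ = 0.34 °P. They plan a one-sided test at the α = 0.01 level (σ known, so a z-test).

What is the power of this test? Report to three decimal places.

Standardized effect: d = |μ_{strain X} − μ_{strain Y}| / σ = |4.29 − 4.39| / 0.34 = 0.2941
Noncentrality parameter: δ = d·√(n/2) = 0.2941 × √(160/2) = 2.6307
Critical value for a one-sided test at α = 0.01: z_α = 2.326.
Power = P(Z > 2.326 − δ) = Φ(0.304) = 0.6196.

Power ≈ 0.620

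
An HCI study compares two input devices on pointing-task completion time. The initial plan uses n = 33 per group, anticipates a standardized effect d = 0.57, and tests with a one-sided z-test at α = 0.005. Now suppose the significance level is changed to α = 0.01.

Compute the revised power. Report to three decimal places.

Power ≈ 0.496

δ = d·√(n/2) = 0.57 × √(33/2) = 2.3154 (unchanged). New critical value: z_{0.01} = 2.326.
Revised power = Φ(δ − 2.326) = Φ(-0.011) = 0.4956.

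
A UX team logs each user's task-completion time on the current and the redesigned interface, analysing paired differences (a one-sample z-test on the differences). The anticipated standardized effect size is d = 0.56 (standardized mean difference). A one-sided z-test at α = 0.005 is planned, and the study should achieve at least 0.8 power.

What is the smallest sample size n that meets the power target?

n = 38

For power 0.8 need Φ(δ − z_{0.005}) = 0.8, so δ = z_{0.005} + z_{0.20} = 2.576 + 0.842 = 3.417.
δ = d·√n ⇒ n = (δ/d)² = (3.417 / 0.56)² = 37.24.
Rounding up, n = 38.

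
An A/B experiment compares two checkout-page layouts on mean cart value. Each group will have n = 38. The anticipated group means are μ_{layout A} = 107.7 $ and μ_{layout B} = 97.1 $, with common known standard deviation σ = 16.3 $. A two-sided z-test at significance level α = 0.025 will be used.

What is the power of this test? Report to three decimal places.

Standardized effect: d = |μ_{layout A} − μ_{layout B}| / σ = |107.7 − 97.1| / 16.3 = 0.6503
Noncentrality parameter: δ = d·√(n/2) = 0.6503 × √(38/2) = 2.8346
Critical value for a two-sided test at α = 0.025: z_{α/2} = 2.241.
Power = Φ(δ − 2.241) + Φ(−δ − 2.241) = Φ(0.593) + Φ(-5.076) = 0.7235 + 0.0000 = 0.7235.

Power ≈ 0.723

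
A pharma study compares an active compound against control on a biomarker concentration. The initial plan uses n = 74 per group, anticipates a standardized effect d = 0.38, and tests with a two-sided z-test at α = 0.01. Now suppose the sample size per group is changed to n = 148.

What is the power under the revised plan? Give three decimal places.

With n = 148 per group: δ = d·√(n/2) = 0.38 × √(148/2) = 3.2689. Critical value z_{0.005} = 2.576.
Revised power = Φ(δ − 2.576) + Φ(−δ − 2.576) = Φ(0.693) + Φ(-5.845) = 0.7559 + 0.0000 = 0.7559.

Power ≈ 0.756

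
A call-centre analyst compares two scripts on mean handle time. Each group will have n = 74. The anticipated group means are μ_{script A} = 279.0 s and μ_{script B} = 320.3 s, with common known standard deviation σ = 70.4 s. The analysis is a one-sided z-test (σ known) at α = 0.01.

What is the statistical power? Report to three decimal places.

Standardized effect: d = |μ_{script A} − μ_{script B}| / σ = |279.0 − 320.3| / 70.4 = 0.5866
Noncentrality parameter: δ = d·√(n/2) = 0.5866 × √(74/2) = 3.5684
One-sided α = 0.01 → critical value z_{0.01} = 2.326.
Power = Φ(δ − 2.326) = Φ(1.242) = 0.8929.

Power ≈ 0.893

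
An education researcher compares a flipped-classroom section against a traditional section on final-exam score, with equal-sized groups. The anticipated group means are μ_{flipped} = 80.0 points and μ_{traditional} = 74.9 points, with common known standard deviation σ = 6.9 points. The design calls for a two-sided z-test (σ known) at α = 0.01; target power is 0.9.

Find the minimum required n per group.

n = 55 per group

Standardized effect: d = |μ_{flipped} − μ_{traditional}| / σ = |80.0 − 74.9| / 6.9 = 0.7391
Set Φ(δ − 2.576) = 0.9; then δ − 2.576 = Φ⁻¹(0.9) = 1.282, giving δ = 3.857.
(For δ > 0 the lower-tail rejection region contributes negligibly to power, so the one-term inversion is standard.)
δ = d·√(n/2) ⇒ n = 2(δ/d)² = 2 × (3.857 / 0.7391)² = 54.47.
Rounding up, n = 55 per group.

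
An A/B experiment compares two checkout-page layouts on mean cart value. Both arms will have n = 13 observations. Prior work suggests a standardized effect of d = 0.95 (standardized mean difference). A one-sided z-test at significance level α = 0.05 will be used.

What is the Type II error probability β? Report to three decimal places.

β ≈ 0.219

Noncentrality parameter: δ = d·√(n/2) = 0.95 × √(13/2) = 2.4220
Critical value for a one-sided test at α = 0.05: z_α = 1.645.
Power = Φ(δ − 1.645) = Φ(0.777) = 0.7815.
Type II error: β = 1 − power = 1 − 0.7815 = 0.2185.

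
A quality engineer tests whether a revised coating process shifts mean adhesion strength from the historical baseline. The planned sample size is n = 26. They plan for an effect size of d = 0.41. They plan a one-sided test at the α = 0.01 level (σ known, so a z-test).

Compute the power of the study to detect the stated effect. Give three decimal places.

Power ≈ 0.407

Noncentrality parameter: δ = d·√n = 0.41 × √26 = 2.0906
One-sided α = 0.01 → critical value z_{0.01} = 2.326.
Power = Φ(δ − 2.326) = Φ(-0.236) = 0.4068.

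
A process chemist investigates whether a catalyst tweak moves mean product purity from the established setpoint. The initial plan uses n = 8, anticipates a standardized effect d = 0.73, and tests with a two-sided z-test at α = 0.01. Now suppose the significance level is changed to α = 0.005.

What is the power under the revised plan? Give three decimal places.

Power ≈ 0.229

δ = d·√n = 0.73 × √8 = 2.0648 (unchanged). New critical value: z_{0.0025} = 2.807.
Revised power = Φ(δ − 2.807) + Φ(−δ − 2.807) = Φ(-0.742) + Φ(-4.872) = 0.2290 + 0.0000 = 0.2290.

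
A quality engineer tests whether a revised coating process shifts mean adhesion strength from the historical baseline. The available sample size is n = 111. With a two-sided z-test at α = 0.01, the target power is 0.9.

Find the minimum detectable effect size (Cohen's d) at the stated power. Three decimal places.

Required noncentrality: δ = z_{0.005} + z_{0.10} = 2.576 + 1.282 = 3.857.
(The second rejection-region term Φ(−δ − z_{α/2}) is negligible and dropped.)
δ = d·√n ⇒ d = δ/√n = 3.857/√111 = 0.3661.

d ≈ 0.366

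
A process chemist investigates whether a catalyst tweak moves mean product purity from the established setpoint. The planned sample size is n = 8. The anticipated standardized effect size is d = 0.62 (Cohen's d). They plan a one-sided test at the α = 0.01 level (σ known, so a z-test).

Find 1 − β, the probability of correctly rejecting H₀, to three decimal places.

Power ≈ 0.283

Noncentrality parameter: δ = d·√n = 0.62 × √8 = 1.7536
Critical value for a one-sided test at α = 0.01: z_α = 2.326.
Power = Φ(δ − 2.326) = Φ(-0.573) = 0.2834.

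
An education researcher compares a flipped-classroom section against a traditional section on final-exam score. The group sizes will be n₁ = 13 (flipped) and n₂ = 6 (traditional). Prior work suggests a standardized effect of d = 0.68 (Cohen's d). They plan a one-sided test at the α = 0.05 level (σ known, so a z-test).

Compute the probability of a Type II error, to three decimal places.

β ≈ 0.605

Noncentrality parameter: δ = d / √(1/n₁ + 1/n₂) = 0.68 / √(1/13 + 1/6) = 1.3778
Critical value for a one-sided test at α = 0.05: z_α = 1.645.
Power = P(Z > 1.645 − δ) = Φ(-0.267) = 0.3947.
Type II error: β = 1 − power = 1 − 0.3947 = 0.6053.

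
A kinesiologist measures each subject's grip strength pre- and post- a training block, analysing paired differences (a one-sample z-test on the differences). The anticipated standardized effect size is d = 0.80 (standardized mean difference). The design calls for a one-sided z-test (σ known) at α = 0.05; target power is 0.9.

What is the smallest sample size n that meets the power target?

Set Φ(δ − 1.645) = 0.9; then δ − 1.645 = Φ⁻¹(0.9) = 1.282, giving δ = 2.926.
δ = d·√n ⇒ n = (δ/d)² = (2.926 / 0.80)² = 13.38.
Rounding up, n = 14.

n = 14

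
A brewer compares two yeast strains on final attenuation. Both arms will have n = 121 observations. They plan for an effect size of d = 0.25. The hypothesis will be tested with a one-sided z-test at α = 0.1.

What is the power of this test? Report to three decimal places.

Noncentrality parameter: δ = d·√(n/2) = 0.25 × √(121/2) = 1.9445
One-sided α = 0.1 → critical value z_{0.1} = 1.282.
Power = Φ(δ − 1.282) = Φ(0.663) = 0.7463.

Power ≈ 0.746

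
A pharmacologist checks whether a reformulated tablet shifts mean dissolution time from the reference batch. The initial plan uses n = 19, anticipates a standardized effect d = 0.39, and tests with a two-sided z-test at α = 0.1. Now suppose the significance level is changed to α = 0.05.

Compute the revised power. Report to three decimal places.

Power ≈ 0.398

δ = d·√n = 0.39 × √19 = 1.7000 (unchanged). New critical value: z_{0.025} = 1.960.
Revised power = Φ(δ − 1.960) + Φ(−δ − 1.960) = Φ(-0.260) + Φ(-3.660) = 0.3974 + 0.0001 = 0.3976.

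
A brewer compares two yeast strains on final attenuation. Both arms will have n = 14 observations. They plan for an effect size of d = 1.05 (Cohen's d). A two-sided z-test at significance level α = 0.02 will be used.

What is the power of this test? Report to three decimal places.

Power ≈ 0.674

Noncentrality parameter: δ = d·√(n/2) = 1.05 × √(14/2) = 2.7780
Two-sided α = 0.02 → critical value z_{0.01} = 2.326.
Power = Φ(δ − 2.326) + Φ(−δ − 2.326) = Φ(0.452) + Φ(-5.104) = 0.6743 + 0.0000 = 0.6743.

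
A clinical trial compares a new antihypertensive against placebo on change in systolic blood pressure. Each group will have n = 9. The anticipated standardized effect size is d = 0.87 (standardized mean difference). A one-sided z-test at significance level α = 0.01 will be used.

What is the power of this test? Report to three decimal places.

Noncentrality parameter: δ = d·√(n/2) = 0.87 × √(9/2) = 1.8455
One-sided α = 0.01 → critical value z_{0.01} = 2.326.
Power = P(Z > 2.326 − δ) = Φ(-0.481) = 0.3153.

Power ≈ 0.315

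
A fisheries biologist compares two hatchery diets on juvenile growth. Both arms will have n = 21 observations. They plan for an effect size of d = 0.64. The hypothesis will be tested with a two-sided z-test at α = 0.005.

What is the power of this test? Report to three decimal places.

Noncentrality parameter: δ = d·√(n/2) = 0.64 × √(21/2) = 2.0738
Critical value for a two-sided test at α = 0.005: z_{α/2} = 2.807.
Power = Φ(δ − 2.807) + Φ(−δ − 2.807) = Φ(-0.733) + Φ(-4.881) = 0.2317 + 0.0000 = 0.2317.

Power ≈ 0.232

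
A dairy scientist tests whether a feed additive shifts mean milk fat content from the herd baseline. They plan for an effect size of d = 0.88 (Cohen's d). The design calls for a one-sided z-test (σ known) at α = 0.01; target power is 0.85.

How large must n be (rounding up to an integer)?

Set Φ(δ − 2.326) = 0.85; then δ − 2.326 = Φ⁻¹(0.85) = 1.036, giving δ = 3.363.
δ = d·√n ⇒ n = (δ/d)² = (3.363 / 0.88)² = 14.60.
Rounding up, n = 15.

n = 15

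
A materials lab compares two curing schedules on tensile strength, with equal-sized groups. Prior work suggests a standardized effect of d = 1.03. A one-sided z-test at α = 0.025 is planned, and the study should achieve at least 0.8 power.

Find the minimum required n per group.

For power 0.8 need Φ(δ − z_{0.025}) = 0.8, so δ = z_{0.025} + z_{0.20} = 1.960 + 0.842 = 2.802.
δ = d·√(n/2) ⇒ n = 2(δ/d)² = 2 × (2.802 / 1.03)² = 14.80.
Round up to the next whole unit.

n = 15 per group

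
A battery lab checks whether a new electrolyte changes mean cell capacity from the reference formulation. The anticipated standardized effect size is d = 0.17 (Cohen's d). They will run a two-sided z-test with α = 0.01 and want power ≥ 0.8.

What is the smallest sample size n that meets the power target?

n = 405

Set Φ(δ − 2.576) = 0.8; then δ − 2.576 = Φ⁻¹(0.8) = 0.842, giving δ = 3.417.
(Ignoring the negligible lower-tail rejection probability gives the usual closed-form inversion.)
δ = d·√n ⇒ n = (δ/d)² = (3.417 / 0.17)² = 404.12.
Round up to the next whole unit.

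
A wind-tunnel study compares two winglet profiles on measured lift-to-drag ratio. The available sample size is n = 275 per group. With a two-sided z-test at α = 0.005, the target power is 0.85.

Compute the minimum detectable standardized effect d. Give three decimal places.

d ≈ 0.328

Required noncentrality: δ = z_{0.0025} + z_{0.15} = 2.807 + 1.036 = 3.843.
(Lower-tail contribution to power is negligible for δ > 0.)
δ = d·√(n/2) ⇒ d = δ/√(n/2) = 3.843/√(275/2) = 0.3278.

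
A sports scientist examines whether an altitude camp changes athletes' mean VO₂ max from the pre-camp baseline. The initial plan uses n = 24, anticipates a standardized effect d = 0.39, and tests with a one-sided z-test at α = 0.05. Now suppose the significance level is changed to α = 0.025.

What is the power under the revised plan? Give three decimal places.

δ = d·√n = 0.39 × √24 = 1.9106 (unchanged). New critical value: z_{0.025} = 1.960.
Revised power = P(Z > 1.960 − δ) = Φ(-0.049) = 0.4803.

Power ≈ 0.480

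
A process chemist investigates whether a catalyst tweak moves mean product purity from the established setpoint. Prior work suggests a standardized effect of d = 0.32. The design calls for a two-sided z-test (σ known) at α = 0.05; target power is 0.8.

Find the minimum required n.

For power 0.8 need Φ(δ − z_{0.025}) = 0.8, so δ = z_{0.025} + z_{0.20} = 1.960 + 0.842 = 2.802.
(For δ > 0 the lower-tail rejection region contributes negligibly to power, so the one-term inversion is standard.)
δ = d·√n ⇒ n = (δ/d)² = (2.802 / 0.32)² = 76.65.
Rounding up, n = 77.

n = 77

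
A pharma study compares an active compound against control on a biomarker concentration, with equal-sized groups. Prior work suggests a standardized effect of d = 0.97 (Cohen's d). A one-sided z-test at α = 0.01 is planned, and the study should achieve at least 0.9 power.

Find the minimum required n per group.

n = 28 per group

For power 0.9 need Φ(δ − z_{0.01}) = 0.9, so δ = z_{0.01} + z_{0.10} = 2.326 + 1.282 = 3.608.
δ = d·√(n/2) ⇒ n = 2(δ/d)² = 2 × (3.608 / 0.97)² = 27.67.
Round up to the next whole unit.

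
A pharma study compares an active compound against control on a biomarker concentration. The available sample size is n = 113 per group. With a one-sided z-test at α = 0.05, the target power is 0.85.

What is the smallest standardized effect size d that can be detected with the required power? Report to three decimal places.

d ≈ 0.357

Need Φ(δ − 1.645) = 0.85, so δ = 1.645 + 1.036 = 2.681.
δ = d·√(n/2) ⇒ d = δ/√(n/2) = 2.681/√(113/2) = 0.3567.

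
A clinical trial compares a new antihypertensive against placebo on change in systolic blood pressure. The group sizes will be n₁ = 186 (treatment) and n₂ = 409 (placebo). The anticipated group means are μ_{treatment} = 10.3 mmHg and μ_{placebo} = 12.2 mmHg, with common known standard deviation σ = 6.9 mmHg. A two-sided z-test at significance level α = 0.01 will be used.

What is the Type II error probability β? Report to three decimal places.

Standardized effect: d = |μ_{treatment} − μ_{placebo}| / σ = |10.3 − 12.2| / 6.9 = 0.2754
Noncentrality parameter: λ = d / √(1/n₁ + 1/n₂) = 0.2754 / √(1/186 + 1/409) = 3.1136
Critical value for a two-sided test at α = 0.01: z_{α/2} = 2.576.
Power = Φ(λ − 2.576) + Φ(−λ − 2.576) = Φ(0.538) + Φ(-5.689) = 0.7046 + 0.0000 = 0.7046.
Type II error: β = 1 − power = 1 − 0.7046 = 0.2954.

β ≈ 0.295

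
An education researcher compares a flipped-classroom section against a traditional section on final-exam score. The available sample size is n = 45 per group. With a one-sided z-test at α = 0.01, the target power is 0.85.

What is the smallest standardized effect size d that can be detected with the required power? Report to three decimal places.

Need Φ(δ − 2.326) = 0.85, so δ = 2.326 + 1.036 = 3.363.
δ = d·√(n/2) ⇒ d = δ/√(n/2) = 3.363/√(45/2) = 0.7089.

d ≈ 0.709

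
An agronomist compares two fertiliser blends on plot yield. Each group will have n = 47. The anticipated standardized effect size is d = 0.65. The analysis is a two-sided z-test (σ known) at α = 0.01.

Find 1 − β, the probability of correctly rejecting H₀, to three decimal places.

Noncentrality parameter: δ = d·√(n/2) = 0.65 × √(47/2) = 3.1510
Two-sided α = 0.01 → critical value z_{0.005} = 2.576.
Power = Φ(δ − 2.576) + Φ(−δ − 2.576) = Φ(0.575) + Φ(-5.727) = 0.7174 + 0.0000 = 0.7174.

Power ≈ 0.717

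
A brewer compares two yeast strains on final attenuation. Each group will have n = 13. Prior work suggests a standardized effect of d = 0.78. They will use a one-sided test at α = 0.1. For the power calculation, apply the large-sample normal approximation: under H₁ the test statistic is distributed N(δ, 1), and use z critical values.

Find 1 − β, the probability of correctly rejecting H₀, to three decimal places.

Power ≈ 0.760

Noncentrality parameter: λ = d·√(n/2) = 0.78 × √(13/2) = 1.9886
Critical value for a one-sided test at α = 0.1: z_α = 1.282.
Power = P(Z > 1.282 − λ) = Φ(0.707) = 0.7602.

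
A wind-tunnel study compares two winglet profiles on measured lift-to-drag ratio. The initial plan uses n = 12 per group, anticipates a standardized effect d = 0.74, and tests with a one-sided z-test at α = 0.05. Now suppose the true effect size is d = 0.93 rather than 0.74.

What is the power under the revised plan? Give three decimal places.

Power ≈ 0.737

With d = 0.93: δ = d·√(n/2) = 0.93 × √(12/2) = 2.2780. Critical value z_{0.05} = 1.645.
Revised power = Φ(δ − 1.645) = Φ(0.633) = 0.7367.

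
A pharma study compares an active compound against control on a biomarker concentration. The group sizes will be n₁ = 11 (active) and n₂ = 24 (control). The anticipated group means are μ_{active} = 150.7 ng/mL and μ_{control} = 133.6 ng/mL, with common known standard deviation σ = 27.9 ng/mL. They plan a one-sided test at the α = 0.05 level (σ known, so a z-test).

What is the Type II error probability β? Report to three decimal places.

β ≈ 0.485

Standardized effect: d = |μ_{active} − μ_{control}| / σ = |150.7 − 133.6| / 27.9 = 0.6129
Noncentrality parameter: δ = d / √(1/n₁ + 1/n₂) = 0.6129 / √(1/11 + 1/24) = 1.6833
One-sided α = 0.05 → critical value z_{0.05} = 1.645.
Power = P(Z > 1.645 − δ) = Φ(0.038) = 0.5153.
Type II error: β = 1 − power = 1 − 0.5153 = 0.4847.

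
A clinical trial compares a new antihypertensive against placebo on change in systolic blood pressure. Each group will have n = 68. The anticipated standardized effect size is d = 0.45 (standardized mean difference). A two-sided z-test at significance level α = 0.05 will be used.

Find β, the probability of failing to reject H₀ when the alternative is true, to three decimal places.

Noncentrality parameter: δ = d·√(n/2) = 0.45 × √(68/2) = 2.6239
Two-sided α = 0.05 → critical value z_{0.025} = 1.960.
Power = Φ(δ − 1.960) + Φ(−δ − 1.960) = Φ(0.664) + Φ(-4.584) = 0.7466 + 0.0000 = 0.7466.
Type II error: β = 1 − power = 1 − 0.7466 = 0.2534.

β ≈ 0.253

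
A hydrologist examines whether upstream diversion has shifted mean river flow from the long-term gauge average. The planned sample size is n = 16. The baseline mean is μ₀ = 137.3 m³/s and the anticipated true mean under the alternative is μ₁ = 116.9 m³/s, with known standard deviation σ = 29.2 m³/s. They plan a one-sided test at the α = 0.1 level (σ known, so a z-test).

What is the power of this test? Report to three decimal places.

Power ≈ 0.935

Standardized effect: d = |μ₁ − μ₀| / σ = |116.9 − 137.3| / 29.2 = 0.6986
Noncentrality parameter: δ = d·√n = 0.6986 × √16 = 2.7945
One-sided α = 0.1 → critical value z_{0.1} = 1.282.
Power = P(Z > 1.282 − δ) = Φ(1.513) = 0.9349.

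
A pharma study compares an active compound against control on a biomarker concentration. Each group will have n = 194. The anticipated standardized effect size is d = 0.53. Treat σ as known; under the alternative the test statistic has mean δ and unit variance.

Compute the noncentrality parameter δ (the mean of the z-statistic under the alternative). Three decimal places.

δ ≈ 5.220

The noncentrality parameter scales effect size by the design's sample-size factor: δ = d·√(n/2) = 0.53 × √(194/2) = 5.2199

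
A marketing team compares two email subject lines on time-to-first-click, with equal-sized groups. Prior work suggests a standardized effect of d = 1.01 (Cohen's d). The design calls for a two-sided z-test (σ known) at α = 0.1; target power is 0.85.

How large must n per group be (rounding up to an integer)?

For power 0.85 need Φ(δ − z_{0.05}) = 0.85, so δ = z_{0.05} + z_{0.15} = 1.645 + 1.036 = 2.681.
(Ignoring the negligible lower-tail rejection probability gives the usual closed-form inversion.)
δ = d·√(n/2) ⇒ n = 2(δ/d)² = 2 × (2.681 / 1.01)² = 14.10.
Round up to the next whole unit.

n = 15 per group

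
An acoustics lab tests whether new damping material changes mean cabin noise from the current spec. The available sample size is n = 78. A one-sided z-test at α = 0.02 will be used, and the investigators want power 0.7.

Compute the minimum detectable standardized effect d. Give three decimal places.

Need Φ(δ − 2.054) = 0.7, so δ = 2.054 + 0.524 = 2.578.
δ = d·√n ⇒ d = δ/√n = 2.578/√78 = 0.2919.

d ≈ 0.292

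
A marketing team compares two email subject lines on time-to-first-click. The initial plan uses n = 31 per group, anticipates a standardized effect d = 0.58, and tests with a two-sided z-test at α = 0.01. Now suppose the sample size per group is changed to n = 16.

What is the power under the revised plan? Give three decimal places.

Power ≈ 0.175

With n = 16 per group: δ = d·√(n/2) = 0.58 × √(16/2) = 1.6405. Critical value z_{0.005} = 2.576.
Revised power = Φ(δ − 2.576) + Φ(−δ − 2.576) = Φ(-0.935) + Φ(-4.216) = 0.1748 + 0.0000 = 0.1748.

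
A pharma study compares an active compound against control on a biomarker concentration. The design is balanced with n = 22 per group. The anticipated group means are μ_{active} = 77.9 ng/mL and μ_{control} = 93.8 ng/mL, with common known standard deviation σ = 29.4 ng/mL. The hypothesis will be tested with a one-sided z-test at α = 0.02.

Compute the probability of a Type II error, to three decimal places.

Standardized effect: d = |μ_{active} − μ_{control}| / σ = |77.9 − 93.8| / 29.4 = 0.5408
Noncentrality parameter: δ = d·√(n/2) = 0.5408 × √(22/2) = 1.7937
Critical value for a one-sided test at α = 0.02: z_α = 2.054.
Power = P(Z > 2.054 − δ) = Φ(-0.260) = 0.3974.
Type II error: β = 1 − power = 1 − 0.3974 = 0.6026.

β ≈ 0.603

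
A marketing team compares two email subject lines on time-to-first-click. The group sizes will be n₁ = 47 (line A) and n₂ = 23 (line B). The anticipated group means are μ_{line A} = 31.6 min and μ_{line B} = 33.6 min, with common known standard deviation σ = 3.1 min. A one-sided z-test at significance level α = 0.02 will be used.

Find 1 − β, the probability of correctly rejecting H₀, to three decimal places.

Power ≈ 0.685

Standardized effect: d = |μ_{line A} − μ_{line B}| / σ = |31.6 − 33.6| / 3.1 = 0.6452
Noncentrality parameter: δ = d / √(1/n₁ + 1/n₂) = 0.6452 / √(1/47 + 1/23) = 2.5353
One-sided α = 0.02 → critical value z_{0.02} = 2.054.
Power = P(Z > 2.054 − δ) = Φ(0.482) = 0.6849.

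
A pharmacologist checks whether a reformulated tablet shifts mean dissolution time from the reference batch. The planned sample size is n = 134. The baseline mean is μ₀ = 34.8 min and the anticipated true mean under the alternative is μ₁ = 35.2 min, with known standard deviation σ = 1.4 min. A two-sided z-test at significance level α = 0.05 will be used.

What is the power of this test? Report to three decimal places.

Power ≈ 0.911

Standardized effect: d = |μ₁ − μ₀| / σ = |35.2 − 34.8| / 1.4 = 0.2857
Noncentrality parameter: δ = d·√n = 0.2857 × √134 = 3.3074
Critical value for a two-sided test at α = 0.05: z_{α/2} = 1.960.
Power = Φ(δ − 1.960) + Φ(−δ − 1.960) = Φ(1.347) + Φ(-5.267) = 0.9111 + 0.0000 = 0.9111.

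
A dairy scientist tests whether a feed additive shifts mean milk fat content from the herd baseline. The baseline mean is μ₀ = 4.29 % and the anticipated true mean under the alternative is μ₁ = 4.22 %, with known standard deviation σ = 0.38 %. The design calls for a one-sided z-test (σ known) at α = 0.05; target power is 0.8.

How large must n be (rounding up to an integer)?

Standardized effect: d = |μ₁ − μ₀| / σ = |4.22 − 4.29| / 0.38 = 0.1842
For power 0.8 need Φ(δ − z_{0.05}) = 0.8, so δ = z_{0.05} + z_{0.20} = 1.645 + 0.842 = 2.486.
δ = d·√n ⇒ n = (δ/d)² = (2.486 / 0.1842)² = 182.20.
Rounding up, n = 183.

n = 183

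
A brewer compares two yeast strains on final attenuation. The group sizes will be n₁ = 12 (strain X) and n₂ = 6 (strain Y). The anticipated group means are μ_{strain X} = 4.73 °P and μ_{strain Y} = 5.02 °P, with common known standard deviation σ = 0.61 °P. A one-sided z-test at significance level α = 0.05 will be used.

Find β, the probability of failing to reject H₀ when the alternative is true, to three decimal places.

β ≈ 0.756

Standardized effect: d = |μ_{strain X} − μ_{strain Y}| / σ = |4.73 − 5.02| / 0.61 = 0.4754
Noncentrality parameter: δ = d / √(1/n₁ + 1/n₂) = 0.4754 / √(1/12 + 1/6) = 0.9508
Critical value for a one-sided test at α = 0.05: z_α = 1.645.
Power = P(Z > 1.645 − δ) = Φ(-0.694) = 0.2438.
Type II error: β = 1 − power = 1 − 0.2438 = 0.7562.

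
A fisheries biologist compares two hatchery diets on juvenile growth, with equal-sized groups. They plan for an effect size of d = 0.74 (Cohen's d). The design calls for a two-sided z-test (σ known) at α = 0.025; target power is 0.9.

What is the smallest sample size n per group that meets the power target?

n = 46 per group

Set Φ(δ − 2.241) = 0.9; then δ − 2.241 = Φ⁻¹(0.9) = 1.282, giving δ = 3.523.
(The Φ(−δ − z_{α/2}) term is vanishingly small for δ > 0 and is dropped in the standard sample-size formula.)
δ = d·√(n/2) ⇒ n = 2(δ/d)² = 2 × (3.523 / 0.74)² = 45.33.
Round up to the next whole unit.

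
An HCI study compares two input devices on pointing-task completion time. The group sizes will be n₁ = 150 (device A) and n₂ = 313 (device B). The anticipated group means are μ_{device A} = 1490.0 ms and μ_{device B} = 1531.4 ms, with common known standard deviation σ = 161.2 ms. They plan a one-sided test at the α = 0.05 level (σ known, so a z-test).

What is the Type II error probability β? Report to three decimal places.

β ≈ 0.173

Standardized effect: d = |μ_{device A} − μ_{device B}| / σ = |1490.0 − 1531.4| / 161.2 = 0.2568
Noncentrality parameter: δ = d / √(1/n₁ + 1/n₂) = 0.2568 / √(1/150 + 1/313) = 2.5862
Critical value for a one-sided test at α = 0.05: z_α = 1.645.
Power = P(Z > 1.645 − δ) = Φ(0.941) = 0.8267.
Type II error: β = 1 − power = 1 − 0.8267 = 0.1733.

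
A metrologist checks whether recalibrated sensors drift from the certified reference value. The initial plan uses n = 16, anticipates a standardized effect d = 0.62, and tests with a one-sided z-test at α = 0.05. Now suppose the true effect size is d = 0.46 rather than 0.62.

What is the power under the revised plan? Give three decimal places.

Power ≈ 0.577

With d = 0.46: δ = d·√n = 0.46 × √16 = 1.8400. Critical value z_{0.05} = 1.645.
Revised power = P(Z > 1.645 − δ) = Φ(0.195) = 0.5774.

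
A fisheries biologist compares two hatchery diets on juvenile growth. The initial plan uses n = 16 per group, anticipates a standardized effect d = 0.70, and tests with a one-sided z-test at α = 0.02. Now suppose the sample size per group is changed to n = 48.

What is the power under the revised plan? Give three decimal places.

Power ≈ 0.916

With n = 48 per group: δ = d·√(n/2) = 0.70 × √(48/2) = 3.4293. Critical value z_{0.02} = 2.054.
Revised power = P(Z > 2.054 − δ) = Φ(1.376) = 0.9155.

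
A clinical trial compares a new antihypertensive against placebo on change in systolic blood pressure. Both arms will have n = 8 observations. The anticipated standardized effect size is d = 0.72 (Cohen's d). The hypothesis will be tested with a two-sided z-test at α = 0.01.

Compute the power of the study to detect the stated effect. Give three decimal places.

Power ≈ 0.128

Noncentrality parameter: δ = d·√(n/2) = 0.72 × √(8/2) = 1.4400
Two-sided α = 0.01 → critical value z_{0.005} = 2.576.
Power = Φ(δ − 2.576) + Φ(−δ − 2.576) = Φ(-1.136) + Φ(-4.016) = 0.1280 + 0.0000 = 0.1280.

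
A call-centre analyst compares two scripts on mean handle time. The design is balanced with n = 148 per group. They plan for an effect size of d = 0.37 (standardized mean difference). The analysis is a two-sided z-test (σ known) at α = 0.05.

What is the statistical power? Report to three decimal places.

Power ≈ 0.889

Noncentrality parameter: δ = d·√(n/2) = 0.37 × √(148/2) = 3.1829
Critical value for a two-sided test at α = 0.05: z_{α/2} = 1.960.
Power = Φ(δ − 1.960) + Φ(−δ − 1.960) = Φ(1.223) + Φ(-5.143) = 0.8893 + 0.0000 = 0.8893.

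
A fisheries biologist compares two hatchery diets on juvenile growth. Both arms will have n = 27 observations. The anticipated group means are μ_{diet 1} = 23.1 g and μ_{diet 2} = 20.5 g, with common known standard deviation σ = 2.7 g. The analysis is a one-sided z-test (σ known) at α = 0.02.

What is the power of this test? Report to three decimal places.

Power ≈ 0.931

Standardized effect: d = |μ_{diet 1} − μ_{diet 2}| / σ = |23.1 − 20.5| / 2.7 = 0.9630
Noncentrality parameter: δ = d·√(n/2) = 0.9630 × √(27/2) = 3.5382
One-sided α = 0.02 → critical value z_{0.02} = 2.054.
Power = Φ(δ − 2.054) = Φ(1.484) = 0.9311.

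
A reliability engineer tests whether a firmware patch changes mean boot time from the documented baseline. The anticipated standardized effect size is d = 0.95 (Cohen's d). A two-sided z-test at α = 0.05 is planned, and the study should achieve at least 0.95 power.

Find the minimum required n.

n = 15

For power 0.95 need Φ(δ − z_{0.025}) = 0.95, so δ = z_{0.025} + z_{0.05} = 1.960 + 1.645 = 3.605.
(The Φ(−δ − z_{α/2}) term is vanishingly small for δ > 0 and is dropped in the standard sample-size formula.)
δ = d·√n ⇒ n = (δ/d)² = (3.605 / 0.95)² = 14.40.
Round up to the next whole unit.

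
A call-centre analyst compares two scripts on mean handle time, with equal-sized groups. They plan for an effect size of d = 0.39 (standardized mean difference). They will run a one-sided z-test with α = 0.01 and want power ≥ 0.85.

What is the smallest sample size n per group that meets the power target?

n = 149 per group

Set Φ(δ − 2.326) = 0.85; then δ − 2.326 = Φ⁻¹(0.85) = 1.036, giving δ = 3.363.
δ = d·√(n/2) ⇒ n = 2(δ/d)² = 2 × (3.363 / 0.39)² = 148.70.
Rounding up, n = 149 per group.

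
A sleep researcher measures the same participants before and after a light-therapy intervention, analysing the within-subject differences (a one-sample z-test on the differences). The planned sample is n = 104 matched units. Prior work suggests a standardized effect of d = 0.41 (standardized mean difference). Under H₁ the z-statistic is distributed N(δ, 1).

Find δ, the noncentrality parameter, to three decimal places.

δ ≈ 4.181

The noncentrality parameter scales effect size by the design's sample-size factor: δ = d·√n = 0.41 × √104 = 4.1812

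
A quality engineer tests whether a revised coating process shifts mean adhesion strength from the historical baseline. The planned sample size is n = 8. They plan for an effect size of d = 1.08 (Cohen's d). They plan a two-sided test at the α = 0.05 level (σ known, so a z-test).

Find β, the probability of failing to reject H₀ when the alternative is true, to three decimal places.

Noncentrality parameter: δ = d·√n = 1.08 × √8 = 3.0547
Critical value for a two-sided test at α = 0.05: z_{α/2} = 1.960.
Power = Φ(δ − 1.960) + Φ(−δ − 1.960) = Φ(1.095) + Φ(-5.015) = 0.8632 + 0.0000 = 0.8632.
Type II error: β = 1 − power = 1 − 0.8632 = 0.1368.

β ≈ 0.137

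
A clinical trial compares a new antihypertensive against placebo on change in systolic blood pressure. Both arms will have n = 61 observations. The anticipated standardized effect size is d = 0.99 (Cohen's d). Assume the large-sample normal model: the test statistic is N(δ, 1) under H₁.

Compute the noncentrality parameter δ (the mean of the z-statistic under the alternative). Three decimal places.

δ ≈ 5.467

δ = d·√(n/2) = 0.99 × √(61/2) = 5.4675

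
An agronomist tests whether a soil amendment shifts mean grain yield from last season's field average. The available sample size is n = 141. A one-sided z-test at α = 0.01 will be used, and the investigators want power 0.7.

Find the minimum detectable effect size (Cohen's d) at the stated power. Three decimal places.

d ≈ 0.240

Required noncentrality: δ = z_{0.01} + z_{0.30} = 2.326 + 0.524 = 2.851.
δ = d·√n ⇒ d = δ/√n = 2.851/√141 = 0.2401.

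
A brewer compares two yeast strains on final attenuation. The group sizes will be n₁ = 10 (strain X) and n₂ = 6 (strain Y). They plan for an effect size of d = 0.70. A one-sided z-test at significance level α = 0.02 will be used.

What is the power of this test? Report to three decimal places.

Noncentrality parameter: δ = d / √(1/n₁ + 1/n₂) = 0.70 / √(1/10 + 1/6) = 1.3555
One-sided α = 0.02 → critical value z_{0.02} = 2.054.
Power = P(Z > 2.054 − δ) = Φ(-0.698) = 0.2425.

Power ≈ 0.243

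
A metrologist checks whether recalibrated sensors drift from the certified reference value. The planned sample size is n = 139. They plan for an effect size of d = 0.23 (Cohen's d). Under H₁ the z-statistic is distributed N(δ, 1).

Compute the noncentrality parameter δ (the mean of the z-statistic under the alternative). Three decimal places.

δ = d·√n = 0.23 × √139 = 2.7117

δ ≈ 2.712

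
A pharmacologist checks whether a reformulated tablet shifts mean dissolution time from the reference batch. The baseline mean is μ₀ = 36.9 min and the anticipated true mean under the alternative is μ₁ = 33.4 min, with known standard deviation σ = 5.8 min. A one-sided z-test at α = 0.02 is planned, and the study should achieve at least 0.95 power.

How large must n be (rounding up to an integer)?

Standardized effect: d = |μ₁ − μ₀| / σ = |33.4 − 36.9| / 5.8 = 0.6034
For power 0.95 need Φ(δ − z_{0.02}) = 0.95, so δ = z_{0.02} + z_{0.05} = 2.054 + 1.645 = 3.699.
δ = d·√n ⇒ n = (δ/d)² = (3.699 / 0.6034)² = 37.57.
Rounding up, n = 38.

n = 38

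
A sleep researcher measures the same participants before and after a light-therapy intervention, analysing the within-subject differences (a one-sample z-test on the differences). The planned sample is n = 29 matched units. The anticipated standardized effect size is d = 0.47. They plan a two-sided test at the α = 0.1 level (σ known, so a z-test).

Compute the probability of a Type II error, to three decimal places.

Noncentrality parameter: δ = d·√n = 0.47 × √29 = 2.5310
Two-sided α = 0.1 → critical value z_{0.05} = 1.645.
Power = Φ(δ − 1.645) + Φ(−δ − 1.645) = Φ(0.886) + Φ(-4.176) = 0.8122 + 0.0000 = 0.8123.
Type II error: β = 1 − power = 1 − 0.8123 = 0.1877.

β ≈ 0.188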